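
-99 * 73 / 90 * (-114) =45771 / 5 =9154.20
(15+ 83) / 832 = 49 / 416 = 0.12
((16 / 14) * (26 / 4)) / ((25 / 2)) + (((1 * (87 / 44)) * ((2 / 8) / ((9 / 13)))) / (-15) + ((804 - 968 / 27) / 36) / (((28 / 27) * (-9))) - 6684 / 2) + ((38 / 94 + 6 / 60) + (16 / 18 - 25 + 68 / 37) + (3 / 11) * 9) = -1326405962999 / 394405200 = -3363.05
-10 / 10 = -1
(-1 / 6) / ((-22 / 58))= 29 / 66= 0.44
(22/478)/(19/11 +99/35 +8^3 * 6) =4235/283089286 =0.00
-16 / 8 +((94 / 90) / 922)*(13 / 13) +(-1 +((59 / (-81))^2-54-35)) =-2766569647 / 30246210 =-91.47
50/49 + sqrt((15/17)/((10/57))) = 50/49 + 3 * sqrt(646)/34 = 3.26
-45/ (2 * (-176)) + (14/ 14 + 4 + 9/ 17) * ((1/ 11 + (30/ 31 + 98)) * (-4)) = -23906189/ 10912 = -2190.82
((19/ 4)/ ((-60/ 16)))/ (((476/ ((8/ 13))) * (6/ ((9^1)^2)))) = -171/ 7735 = -0.02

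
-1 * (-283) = 283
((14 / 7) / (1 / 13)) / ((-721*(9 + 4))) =-2 / 721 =-0.00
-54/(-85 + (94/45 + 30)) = 2430/2381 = 1.02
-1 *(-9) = 9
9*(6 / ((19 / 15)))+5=905 / 19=47.63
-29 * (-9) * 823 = 214803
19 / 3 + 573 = 1738 / 3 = 579.33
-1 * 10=-10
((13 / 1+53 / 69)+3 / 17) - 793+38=-869258 / 1173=-741.06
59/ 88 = 0.67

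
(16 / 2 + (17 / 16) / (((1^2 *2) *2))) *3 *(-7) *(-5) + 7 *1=874.89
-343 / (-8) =343 / 8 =42.88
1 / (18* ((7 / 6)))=1 / 21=0.05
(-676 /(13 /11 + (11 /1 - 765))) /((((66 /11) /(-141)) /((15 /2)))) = -7755 /49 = -158.27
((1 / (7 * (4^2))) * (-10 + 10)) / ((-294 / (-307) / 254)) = 0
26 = 26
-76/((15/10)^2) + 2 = -286/9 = -31.78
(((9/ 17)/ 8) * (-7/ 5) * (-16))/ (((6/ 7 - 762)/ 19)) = -0.04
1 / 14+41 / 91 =95 / 182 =0.52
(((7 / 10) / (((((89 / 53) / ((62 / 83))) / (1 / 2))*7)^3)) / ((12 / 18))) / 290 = 13305584121 / 114558777549172600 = 0.00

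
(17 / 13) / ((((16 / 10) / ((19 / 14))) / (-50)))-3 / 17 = -688559 / 12376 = -55.64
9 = 9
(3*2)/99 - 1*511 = -16861/33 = -510.94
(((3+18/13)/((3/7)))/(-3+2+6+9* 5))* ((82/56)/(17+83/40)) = 779/49595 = 0.02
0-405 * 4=-1620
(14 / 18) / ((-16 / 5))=-35 / 144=-0.24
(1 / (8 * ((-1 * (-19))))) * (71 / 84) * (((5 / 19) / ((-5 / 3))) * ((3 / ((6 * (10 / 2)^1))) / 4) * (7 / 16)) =-71 / 7393280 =-0.00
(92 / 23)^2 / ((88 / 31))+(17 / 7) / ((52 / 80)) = 9.37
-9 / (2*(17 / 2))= -9 / 17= -0.53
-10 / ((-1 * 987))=10 / 987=0.01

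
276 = 276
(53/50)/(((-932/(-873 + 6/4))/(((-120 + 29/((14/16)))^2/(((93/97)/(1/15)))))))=519.96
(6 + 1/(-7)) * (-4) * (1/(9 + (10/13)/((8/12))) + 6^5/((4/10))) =-105209813/231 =-455453.74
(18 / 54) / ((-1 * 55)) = -1 / 165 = -0.01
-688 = -688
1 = 1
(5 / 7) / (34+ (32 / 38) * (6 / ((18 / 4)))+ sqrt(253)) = 7410 / 289637-16245 * sqrt(253) / 22302049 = 0.01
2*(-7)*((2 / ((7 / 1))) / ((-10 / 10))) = 4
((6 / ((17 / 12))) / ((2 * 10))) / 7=18 / 595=0.03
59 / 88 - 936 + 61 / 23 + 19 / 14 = -13194945 / 14168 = -931.32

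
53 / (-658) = -53 / 658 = -0.08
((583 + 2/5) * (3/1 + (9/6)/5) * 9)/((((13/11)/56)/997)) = 266034985524/325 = 818569186.23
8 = 8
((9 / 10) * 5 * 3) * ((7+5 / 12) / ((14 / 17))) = 13617 / 112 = 121.58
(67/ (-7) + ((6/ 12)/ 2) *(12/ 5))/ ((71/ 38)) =-11932/ 2485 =-4.80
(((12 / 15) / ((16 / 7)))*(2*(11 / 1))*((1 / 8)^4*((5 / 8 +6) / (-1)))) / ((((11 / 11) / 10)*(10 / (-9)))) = 36729 / 327680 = 0.11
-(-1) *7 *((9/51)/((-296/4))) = -21/1258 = -0.02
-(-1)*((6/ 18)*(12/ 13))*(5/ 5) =4/ 13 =0.31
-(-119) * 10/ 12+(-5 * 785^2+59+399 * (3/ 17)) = -314251435/ 102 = -3080896.42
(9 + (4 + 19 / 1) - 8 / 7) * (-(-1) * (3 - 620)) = -133272 / 7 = -19038.86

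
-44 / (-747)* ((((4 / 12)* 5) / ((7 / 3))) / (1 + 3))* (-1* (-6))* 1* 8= 0.50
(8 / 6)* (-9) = -12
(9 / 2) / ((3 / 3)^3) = 9 / 2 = 4.50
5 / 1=5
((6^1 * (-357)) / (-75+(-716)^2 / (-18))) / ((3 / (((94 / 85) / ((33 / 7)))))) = 82908 / 14135165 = 0.01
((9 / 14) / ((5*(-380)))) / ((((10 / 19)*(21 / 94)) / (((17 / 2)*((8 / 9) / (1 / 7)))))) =-799 / 5250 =-0.15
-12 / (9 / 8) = -32 / 3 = -10.67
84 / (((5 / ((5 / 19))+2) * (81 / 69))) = 92 / 27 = 3.41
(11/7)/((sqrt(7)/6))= 66 * sqrt(7)/49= 3.56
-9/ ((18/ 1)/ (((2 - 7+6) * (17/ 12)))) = -17/ 24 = -0.71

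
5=5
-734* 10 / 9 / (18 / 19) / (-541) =69730 / 43821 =1.59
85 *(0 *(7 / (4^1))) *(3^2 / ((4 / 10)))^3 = 0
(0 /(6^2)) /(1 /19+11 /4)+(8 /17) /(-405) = -8 /6885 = -0.00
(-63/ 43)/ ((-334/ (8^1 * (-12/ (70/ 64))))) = -13824/ 35905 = -0.39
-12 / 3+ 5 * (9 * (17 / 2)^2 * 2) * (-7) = -91043 / 2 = -45521.50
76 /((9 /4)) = 304 /9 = 33.78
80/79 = 1.01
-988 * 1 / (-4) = 247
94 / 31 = 3.03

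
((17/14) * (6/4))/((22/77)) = 51/8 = 6.38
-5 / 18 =-0.28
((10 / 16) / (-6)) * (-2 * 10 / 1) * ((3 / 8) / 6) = 25 / 192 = 0.13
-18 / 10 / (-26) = 9 / 130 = 0.07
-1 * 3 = -3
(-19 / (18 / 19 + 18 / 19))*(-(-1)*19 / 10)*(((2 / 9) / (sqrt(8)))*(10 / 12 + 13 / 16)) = -541861*sqrt(2) / 311040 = -2.46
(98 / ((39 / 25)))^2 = 6002500 / 1521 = 3946.42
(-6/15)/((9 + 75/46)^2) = -4232/1195605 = -0.00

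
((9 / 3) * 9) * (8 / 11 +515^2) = 78772041 / 11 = 7161094.64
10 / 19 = 0.53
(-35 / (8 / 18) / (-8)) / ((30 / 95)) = 1995 / 64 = 31.17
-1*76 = -76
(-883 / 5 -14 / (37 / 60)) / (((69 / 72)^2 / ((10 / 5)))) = -42475392 / 97865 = -434.02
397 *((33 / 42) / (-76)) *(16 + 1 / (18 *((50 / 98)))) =-31656383 / 478800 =-66.12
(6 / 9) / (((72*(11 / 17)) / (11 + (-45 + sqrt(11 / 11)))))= -17 / 36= -0.47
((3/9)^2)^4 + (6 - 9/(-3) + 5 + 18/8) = 426469/26244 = 16.25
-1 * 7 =-7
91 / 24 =3.79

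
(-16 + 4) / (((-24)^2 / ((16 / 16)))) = -1 / 48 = -0.02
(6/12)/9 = 0.06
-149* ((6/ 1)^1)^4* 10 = -1931040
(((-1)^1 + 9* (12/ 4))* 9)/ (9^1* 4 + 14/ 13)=1521/ 241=6.31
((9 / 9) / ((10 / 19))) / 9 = 0.21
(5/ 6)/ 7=5/ 42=0.12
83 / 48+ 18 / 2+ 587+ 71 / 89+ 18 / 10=12822983 / 21360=600.33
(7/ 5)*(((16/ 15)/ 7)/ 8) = 2/ 75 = 0.03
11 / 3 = 3.67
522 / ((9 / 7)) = 406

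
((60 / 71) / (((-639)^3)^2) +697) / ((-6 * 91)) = -1122987755736847862489 / 879700594881375800442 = -1.28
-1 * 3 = -3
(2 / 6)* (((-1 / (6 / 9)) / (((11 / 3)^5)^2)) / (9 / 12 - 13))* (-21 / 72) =-19683 / 726247888828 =-0.00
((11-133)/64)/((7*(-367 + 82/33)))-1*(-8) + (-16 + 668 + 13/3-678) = -110468297/8083488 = -13.67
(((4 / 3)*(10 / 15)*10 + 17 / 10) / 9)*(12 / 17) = 1906 / 2295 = 0.83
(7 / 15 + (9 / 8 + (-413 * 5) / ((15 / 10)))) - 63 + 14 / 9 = -517147 / 360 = -1436.52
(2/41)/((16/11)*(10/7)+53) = 154/173881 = 0.00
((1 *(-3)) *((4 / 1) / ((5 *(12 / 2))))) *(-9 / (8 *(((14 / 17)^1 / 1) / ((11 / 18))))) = 187 / 560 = 0.33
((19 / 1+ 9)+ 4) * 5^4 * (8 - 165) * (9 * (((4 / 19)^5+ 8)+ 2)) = -699774515640000 / 2476099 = -282611687.03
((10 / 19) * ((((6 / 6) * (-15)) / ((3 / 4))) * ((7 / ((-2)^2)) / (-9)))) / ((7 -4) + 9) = 175 / 1026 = 0.17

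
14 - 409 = -395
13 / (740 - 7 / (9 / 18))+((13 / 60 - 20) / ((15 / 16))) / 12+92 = 14743871 / 163350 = 90.26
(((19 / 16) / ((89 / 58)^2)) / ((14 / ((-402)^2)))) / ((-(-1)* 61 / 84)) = 3873405474 / 483181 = 8016.47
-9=-9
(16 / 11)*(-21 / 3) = -112 / 11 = -10.18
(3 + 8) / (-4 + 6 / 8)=-44 / 13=-3.38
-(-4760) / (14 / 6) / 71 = 2040 / 71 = 28.73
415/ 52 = 7.98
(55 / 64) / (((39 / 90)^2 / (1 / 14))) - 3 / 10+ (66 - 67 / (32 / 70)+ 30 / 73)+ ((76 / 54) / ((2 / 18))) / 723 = -80.11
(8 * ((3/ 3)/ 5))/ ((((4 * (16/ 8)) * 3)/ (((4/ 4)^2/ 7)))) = 1/ 105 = 0.01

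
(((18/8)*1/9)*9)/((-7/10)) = -45/14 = -3.21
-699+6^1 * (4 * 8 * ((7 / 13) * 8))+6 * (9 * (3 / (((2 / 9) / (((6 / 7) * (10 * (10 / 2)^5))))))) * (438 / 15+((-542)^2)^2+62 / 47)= 7207209675348456697785 / 4277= 1685108645159798152.39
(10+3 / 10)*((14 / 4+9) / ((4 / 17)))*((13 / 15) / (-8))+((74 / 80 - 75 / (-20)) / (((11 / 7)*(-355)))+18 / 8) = -38876437 / 681600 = -57.04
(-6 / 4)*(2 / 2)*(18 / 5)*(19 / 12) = -171 / 20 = -8.55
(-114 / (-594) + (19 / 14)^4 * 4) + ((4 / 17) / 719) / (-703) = 112429976948911 / 8169970394124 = 13.76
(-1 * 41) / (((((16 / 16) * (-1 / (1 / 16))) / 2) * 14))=41 / 112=0.37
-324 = -324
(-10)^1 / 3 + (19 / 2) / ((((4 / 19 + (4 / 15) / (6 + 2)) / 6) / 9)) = 875840 / 417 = 2100.34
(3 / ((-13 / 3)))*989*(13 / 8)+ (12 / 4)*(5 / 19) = -168999 / 152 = -1111.84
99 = 99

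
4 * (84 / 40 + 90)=1842 / 5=368.40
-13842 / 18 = -769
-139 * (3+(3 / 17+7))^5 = -21539981000927 / 1419857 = -15170528.44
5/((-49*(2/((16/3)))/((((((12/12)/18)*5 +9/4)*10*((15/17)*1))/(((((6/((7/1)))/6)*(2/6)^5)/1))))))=-175500/17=-10323.53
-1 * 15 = -15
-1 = -1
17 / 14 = 1.21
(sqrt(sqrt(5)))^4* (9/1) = 45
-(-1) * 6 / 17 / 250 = 3 / 2125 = 0.00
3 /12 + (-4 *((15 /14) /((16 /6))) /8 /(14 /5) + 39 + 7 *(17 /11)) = 1724677 /34496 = 50.00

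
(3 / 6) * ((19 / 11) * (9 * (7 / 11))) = 1197 / 242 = 4.95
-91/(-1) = 91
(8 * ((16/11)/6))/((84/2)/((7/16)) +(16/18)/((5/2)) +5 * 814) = 480/1031173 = 0.00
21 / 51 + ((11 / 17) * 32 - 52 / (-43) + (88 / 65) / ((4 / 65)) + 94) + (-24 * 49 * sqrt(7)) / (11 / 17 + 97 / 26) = -572.39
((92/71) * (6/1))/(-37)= -552/2627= -0.21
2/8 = 1/4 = 0.25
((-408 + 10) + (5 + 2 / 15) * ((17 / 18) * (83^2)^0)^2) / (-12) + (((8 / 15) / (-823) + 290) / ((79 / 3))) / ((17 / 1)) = 2155100020691 / 64460454480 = 33.43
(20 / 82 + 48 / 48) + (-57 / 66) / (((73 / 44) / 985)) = -1530907 / 2993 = -511.50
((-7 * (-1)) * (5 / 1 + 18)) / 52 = 161 / 52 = 3.10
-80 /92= -20 /23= -0.87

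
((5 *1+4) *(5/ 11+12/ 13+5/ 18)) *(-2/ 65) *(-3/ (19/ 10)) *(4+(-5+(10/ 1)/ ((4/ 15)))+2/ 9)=2816521/ 105963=26.58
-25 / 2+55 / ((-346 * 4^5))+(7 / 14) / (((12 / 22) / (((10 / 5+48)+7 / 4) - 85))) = -45683237 / 1062912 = -42.98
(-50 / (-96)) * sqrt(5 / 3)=25 * sqrt(15) / 144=0.67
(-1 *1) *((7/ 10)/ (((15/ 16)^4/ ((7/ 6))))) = -802816/ 759375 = -1.06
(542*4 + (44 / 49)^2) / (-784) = -650913 / 235298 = -2.77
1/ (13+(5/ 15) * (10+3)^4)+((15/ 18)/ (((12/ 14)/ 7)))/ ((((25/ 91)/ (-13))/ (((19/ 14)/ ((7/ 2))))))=-32142083/ 257400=-124.87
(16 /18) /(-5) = -8 /45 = -0.18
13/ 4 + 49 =209/ 4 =52.25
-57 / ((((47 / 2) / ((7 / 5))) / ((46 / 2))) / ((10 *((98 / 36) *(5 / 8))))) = -749455 / 564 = -1328.82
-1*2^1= -2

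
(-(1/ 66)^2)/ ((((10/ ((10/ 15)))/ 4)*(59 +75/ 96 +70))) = -32/ 67839255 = -0.00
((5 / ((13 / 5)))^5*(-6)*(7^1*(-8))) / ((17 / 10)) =32812500000 / 6311981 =5198.45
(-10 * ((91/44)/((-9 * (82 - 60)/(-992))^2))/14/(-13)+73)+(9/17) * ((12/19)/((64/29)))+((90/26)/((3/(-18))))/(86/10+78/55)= 73.93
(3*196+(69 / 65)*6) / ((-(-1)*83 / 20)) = 154536 / 1079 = 143.22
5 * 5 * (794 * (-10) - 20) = -199000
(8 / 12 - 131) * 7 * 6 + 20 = -5454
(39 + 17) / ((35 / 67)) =536 / 5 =107.20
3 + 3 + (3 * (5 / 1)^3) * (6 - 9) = -1119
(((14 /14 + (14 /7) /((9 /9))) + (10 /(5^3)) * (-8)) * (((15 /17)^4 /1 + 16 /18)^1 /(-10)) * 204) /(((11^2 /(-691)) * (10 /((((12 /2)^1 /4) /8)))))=4165083347 /540430000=7.71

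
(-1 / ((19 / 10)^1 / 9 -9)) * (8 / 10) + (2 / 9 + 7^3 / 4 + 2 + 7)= 95.06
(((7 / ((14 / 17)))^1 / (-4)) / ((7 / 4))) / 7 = -0.17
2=2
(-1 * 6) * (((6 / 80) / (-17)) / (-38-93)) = -9 / 44540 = -0.00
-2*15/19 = -30/19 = -1.58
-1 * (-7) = 7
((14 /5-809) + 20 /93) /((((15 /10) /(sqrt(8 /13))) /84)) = -41975696 * sqrt(26) /6045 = -35406.93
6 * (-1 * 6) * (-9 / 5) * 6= 1944 / 5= 388.80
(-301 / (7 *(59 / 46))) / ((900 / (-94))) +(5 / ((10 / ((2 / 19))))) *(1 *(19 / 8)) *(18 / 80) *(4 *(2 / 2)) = 767623 / 212400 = 3.61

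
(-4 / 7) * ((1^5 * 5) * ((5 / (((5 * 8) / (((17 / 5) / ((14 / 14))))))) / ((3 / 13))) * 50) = -5525 / 21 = -263.10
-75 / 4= -18.75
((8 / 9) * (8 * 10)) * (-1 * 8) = -5120 / 9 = -568.89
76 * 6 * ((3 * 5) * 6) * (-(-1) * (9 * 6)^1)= 2216160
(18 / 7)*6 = 108 / 7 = 15.43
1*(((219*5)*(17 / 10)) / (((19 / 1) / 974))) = 95426.37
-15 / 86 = -0.17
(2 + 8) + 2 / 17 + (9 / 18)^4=2769 / 272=10.18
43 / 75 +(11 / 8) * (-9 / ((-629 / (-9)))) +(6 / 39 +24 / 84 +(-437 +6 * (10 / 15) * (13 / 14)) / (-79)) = 6.32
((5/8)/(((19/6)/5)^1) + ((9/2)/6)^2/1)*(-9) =-4239/304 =-13.94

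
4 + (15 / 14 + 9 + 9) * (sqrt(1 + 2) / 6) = 4 + 89 * sqrt(3) / 28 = 9.51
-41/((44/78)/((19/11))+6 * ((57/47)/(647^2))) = -125.53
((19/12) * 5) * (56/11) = 40.30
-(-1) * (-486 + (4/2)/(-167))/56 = -20291/2338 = -8.68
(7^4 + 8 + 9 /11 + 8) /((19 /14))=372344 /209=1781.55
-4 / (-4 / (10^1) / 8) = 80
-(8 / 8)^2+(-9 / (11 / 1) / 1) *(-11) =8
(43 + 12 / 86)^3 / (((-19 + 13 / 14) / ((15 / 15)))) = -89363419250 / 20115271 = -4442.57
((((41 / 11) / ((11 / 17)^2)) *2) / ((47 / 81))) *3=5758614 / 62557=92.05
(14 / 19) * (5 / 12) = 35 / 114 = 0.31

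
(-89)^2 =7921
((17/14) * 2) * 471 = 8007/7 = 1143.86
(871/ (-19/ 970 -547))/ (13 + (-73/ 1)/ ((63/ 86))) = 53226810/ 2896594531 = 0.02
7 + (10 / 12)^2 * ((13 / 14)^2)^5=76338635350177 / 10413167579136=7.33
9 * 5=45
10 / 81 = 0.12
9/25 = 0.36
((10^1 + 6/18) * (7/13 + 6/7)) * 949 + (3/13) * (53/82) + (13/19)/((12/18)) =2910759911/212667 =13686.94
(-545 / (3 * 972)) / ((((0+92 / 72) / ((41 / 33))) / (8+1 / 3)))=-558625 / 368874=-1.51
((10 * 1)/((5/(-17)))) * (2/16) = -17/4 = -4.25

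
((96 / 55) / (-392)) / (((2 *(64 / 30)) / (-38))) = 171 / 4312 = 0.04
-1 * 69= -69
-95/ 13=-7.31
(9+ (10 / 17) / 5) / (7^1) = 155 / 119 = 1.30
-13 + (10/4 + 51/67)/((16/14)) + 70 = 64163/1072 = 59.85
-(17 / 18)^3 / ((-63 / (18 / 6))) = 4913 / 122472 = 0.04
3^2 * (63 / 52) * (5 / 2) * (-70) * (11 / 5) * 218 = -23794155 / 26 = -915159.81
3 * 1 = 3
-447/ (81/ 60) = -2980/ 9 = -331.11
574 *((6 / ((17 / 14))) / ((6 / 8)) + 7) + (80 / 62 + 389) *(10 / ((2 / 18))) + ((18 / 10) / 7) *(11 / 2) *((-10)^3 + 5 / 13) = 3981585261 / 95914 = 41512.03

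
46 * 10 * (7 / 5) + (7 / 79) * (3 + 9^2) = 651.44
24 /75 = 8 /25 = 0.32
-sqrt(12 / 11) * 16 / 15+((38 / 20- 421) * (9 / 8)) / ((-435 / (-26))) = -163449 / 5800- 32 * sqrt(33) / 165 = -29.29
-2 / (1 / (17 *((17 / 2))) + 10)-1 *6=-8965 / 1446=-6.20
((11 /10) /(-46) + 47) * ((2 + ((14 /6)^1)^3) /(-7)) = -136171 /1380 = -98.67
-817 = -817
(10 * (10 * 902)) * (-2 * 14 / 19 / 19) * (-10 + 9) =6996.12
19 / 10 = 1.90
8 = 8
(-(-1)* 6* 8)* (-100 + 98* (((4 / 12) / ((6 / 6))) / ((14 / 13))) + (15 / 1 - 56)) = -5312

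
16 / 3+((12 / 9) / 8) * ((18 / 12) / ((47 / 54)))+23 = 8071 / 282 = 28.62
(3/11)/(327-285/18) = 18/20537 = 0.00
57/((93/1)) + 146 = 4545/31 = 146.61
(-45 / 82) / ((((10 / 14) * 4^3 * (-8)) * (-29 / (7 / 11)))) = -441 / 13392896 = -0.00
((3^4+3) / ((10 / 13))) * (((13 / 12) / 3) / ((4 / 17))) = 20111 / 120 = 167.59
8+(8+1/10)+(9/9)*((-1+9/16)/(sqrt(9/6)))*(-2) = 7*sqrt(6)/24+161/10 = 16.81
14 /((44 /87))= 609 /22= 27.68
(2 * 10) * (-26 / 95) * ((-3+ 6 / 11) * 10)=28080 / 209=134.35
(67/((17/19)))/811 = 1273/13787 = 0.09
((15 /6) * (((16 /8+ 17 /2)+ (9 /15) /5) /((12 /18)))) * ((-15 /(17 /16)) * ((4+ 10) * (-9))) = 1204308 /17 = 70841.65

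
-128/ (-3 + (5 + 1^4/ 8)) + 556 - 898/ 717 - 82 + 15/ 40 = 40261463/ 97512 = 412.89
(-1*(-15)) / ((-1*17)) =-15 / 17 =-0.88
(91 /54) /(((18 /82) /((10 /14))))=2665 /486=5.48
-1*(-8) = 8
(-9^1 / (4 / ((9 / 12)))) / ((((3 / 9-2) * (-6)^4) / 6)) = 3 / 640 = 0.00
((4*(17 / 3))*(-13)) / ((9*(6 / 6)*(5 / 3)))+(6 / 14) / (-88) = -544679 / 27720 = -19.65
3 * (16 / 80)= 3 / 5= 0.60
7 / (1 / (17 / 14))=17 / 2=8.50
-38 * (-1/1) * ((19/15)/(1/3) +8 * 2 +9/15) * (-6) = -23256/5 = -4651.20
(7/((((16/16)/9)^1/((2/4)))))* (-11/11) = -63/2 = -31.50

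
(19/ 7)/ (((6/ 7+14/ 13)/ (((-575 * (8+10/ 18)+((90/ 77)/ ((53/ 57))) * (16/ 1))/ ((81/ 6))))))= -44447046085/ 87268104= -509.32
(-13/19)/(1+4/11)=-143/285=-0.50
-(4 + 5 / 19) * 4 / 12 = -27 / 19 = -1.42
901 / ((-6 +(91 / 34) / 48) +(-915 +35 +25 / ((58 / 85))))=-42642528 / 40195969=-1.06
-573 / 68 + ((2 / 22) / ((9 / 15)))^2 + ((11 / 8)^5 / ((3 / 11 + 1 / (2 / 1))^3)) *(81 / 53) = 9147898029553 / 1161476591616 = 7.88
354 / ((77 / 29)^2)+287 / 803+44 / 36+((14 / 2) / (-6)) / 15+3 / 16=16174298303 / 311628240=51.90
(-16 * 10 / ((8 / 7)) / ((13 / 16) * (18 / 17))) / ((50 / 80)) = -30464 / 117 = -260.38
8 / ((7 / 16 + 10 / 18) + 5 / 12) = 1152 / 203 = 5.67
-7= -7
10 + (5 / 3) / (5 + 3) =10.21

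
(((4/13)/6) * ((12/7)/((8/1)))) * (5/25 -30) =-149/455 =-0.33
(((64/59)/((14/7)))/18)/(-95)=-16/50445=-0.00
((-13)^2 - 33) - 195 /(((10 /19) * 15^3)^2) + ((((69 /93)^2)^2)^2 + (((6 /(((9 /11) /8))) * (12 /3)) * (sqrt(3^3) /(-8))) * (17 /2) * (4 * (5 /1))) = 8814174926999064726887 /64766413155675937500 - 14960 * sqrt(3) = -25775.39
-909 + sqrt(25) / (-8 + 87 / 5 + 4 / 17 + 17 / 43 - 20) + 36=-31828649 / 36438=-873.50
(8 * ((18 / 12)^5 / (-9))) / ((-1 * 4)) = 27 / 16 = 1.69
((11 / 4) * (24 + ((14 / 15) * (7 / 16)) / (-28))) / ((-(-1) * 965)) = 126643 / 1852800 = 0.07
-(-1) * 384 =384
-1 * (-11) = 11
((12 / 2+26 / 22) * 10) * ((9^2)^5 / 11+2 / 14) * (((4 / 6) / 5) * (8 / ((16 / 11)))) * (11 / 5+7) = 177393643265224 / 1155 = 153587569926.60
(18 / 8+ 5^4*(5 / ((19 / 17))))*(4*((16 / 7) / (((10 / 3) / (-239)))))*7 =-1219880856 / 95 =-12840851.12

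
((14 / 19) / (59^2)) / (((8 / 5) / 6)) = 105 / 132278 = 0.00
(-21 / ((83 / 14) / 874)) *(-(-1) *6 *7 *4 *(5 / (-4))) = 53960760 / 83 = 650129.64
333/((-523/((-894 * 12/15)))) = 1190808/2615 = 455.38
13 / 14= 0.93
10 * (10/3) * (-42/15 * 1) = -280/3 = -93.33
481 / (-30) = -481 / 30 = -16.03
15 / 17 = 0.88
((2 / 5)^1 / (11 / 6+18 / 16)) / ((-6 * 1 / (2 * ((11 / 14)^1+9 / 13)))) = -2152 / 32305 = -0.07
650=650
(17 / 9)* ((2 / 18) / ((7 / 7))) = 17 / 81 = 0.21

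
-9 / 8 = -1.12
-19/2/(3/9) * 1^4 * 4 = -114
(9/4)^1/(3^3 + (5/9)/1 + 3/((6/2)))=81/1028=0.08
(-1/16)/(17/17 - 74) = 1/1168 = 0.00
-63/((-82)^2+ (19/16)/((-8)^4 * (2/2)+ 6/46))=-94964688/10135596661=-0.01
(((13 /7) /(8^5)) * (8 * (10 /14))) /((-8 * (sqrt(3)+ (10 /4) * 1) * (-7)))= 25 /5619712-5 * sqrt(3) /2809856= 0.00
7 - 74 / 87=535 / 87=6.15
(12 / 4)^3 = 27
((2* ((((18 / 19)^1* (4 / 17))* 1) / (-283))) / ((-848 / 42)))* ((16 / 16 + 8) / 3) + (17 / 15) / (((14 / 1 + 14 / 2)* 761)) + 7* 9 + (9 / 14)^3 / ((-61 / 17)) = 1747462639833688063 / 27770003855579160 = 62.93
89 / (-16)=-89 / 16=-5.56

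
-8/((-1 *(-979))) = -8/979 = -0.01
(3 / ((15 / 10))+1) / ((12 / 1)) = 1 / 4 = 0.25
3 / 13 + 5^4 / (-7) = -8104 / 91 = -89.05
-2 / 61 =-0.03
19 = 19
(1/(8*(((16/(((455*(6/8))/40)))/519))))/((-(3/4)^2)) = -15743/256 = -61.50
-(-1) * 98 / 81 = 98 / 81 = 1.21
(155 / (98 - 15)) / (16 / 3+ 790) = 465 / 198038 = 0.00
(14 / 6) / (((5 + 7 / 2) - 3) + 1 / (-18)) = 3 / 7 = 0.43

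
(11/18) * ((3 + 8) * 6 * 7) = 847/3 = 282.33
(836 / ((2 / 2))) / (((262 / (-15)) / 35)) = -219450 / 131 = -1675.19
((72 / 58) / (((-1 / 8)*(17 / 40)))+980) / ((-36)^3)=-117905 / 5750352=-0.02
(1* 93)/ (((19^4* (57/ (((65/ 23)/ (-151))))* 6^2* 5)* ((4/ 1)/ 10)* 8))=-0.00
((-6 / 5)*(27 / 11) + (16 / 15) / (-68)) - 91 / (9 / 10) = -875768 / 8415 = -104.07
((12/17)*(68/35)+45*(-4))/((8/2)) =-1563/35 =-44.66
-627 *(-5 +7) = -1254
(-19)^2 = 361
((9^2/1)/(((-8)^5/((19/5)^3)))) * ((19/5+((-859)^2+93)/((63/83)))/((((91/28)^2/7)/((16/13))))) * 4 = -18905761184517/43940000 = -430263.11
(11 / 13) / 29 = 11 / 377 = 0.03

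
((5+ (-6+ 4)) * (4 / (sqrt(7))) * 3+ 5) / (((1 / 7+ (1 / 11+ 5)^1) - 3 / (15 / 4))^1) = 1925 / 1707+ 660 * sqrt(7) / 569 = 4.20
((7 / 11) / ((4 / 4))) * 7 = 49 / 11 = 4.45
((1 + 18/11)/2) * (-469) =-13601/22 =-618.23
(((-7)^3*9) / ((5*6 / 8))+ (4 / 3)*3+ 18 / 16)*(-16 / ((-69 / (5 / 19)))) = -65446 / 1311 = -49.92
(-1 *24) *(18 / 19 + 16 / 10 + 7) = -229.14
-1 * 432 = -432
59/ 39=1.51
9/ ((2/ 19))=171/ 2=85.50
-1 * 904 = -904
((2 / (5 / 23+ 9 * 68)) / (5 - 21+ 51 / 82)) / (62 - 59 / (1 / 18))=943 / 4439035250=0.00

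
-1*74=-74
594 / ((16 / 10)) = 1485 / 4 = 371.25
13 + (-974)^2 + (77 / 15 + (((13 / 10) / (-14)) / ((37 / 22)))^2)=19091805408787 / 20124300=948694.14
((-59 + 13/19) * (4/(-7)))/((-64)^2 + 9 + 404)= 0.01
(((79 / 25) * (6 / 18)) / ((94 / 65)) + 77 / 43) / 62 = 152731 / 3759060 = 0.04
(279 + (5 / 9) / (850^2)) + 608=1153543501 / 1300500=887.00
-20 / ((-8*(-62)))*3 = -15 / 124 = -0.12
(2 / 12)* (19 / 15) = 19 / 90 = 0.21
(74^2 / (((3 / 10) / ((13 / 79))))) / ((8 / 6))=177970 / 79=2252.78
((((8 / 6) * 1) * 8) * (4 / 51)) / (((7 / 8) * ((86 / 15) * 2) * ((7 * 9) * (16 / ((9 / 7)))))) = 80 / 752199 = 0.00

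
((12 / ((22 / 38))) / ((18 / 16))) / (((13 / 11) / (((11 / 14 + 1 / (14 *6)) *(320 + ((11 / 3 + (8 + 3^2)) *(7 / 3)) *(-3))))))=5356784 / 2457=2180.21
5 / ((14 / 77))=27.50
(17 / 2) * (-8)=-68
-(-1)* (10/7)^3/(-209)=-1000/71687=-0.01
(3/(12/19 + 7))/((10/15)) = 171/290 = 0.59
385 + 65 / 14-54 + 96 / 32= 338.64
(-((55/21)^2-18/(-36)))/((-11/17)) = 110347/9702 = 11.37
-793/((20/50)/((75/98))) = -297375/196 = -1517.22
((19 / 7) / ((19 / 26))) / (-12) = -13 / 42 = -0.31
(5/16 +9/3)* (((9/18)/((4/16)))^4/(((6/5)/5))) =1325/6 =220.83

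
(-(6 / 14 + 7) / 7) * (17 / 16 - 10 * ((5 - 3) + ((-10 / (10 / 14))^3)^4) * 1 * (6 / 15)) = 47169335096247715 / 196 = 240659872940039.36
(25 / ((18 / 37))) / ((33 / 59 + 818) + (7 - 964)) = -54575 / 147024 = -0.37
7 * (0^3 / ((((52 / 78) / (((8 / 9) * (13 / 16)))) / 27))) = 0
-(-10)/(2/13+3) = 130/41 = 3.17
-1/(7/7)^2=-1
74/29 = 2.55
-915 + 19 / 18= -913.94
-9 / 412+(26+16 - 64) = -22.02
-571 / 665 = -0.86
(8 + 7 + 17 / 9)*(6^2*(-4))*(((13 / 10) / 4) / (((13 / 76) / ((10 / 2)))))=-23104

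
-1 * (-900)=900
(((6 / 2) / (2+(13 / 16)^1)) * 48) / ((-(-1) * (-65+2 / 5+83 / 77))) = -2464 / 3057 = -0.81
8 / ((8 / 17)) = 17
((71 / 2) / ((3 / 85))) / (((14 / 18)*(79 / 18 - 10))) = -162945 / 707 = -230.47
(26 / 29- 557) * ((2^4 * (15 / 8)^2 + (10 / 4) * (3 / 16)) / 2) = -29270505 / 1856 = -15770.75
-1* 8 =-8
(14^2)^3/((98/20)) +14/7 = 1536642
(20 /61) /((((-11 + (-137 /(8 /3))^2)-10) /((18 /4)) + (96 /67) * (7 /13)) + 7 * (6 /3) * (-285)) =-0.00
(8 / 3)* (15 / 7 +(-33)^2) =20368 / 7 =2909.71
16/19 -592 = -11232/19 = -591.16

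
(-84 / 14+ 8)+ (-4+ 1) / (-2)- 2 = 3 / 2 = 1.50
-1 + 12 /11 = 1 /11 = 0.09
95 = 95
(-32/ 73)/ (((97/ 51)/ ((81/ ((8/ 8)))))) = -132192/ 7081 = -18.67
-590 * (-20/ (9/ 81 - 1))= -13275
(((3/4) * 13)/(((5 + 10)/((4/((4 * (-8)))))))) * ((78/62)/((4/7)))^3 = -264503421/305059840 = -0.87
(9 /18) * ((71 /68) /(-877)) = -71 /119272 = -0.00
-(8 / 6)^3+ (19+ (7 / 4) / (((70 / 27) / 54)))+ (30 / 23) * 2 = 691649 / 12420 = 55.69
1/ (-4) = -1/ 4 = -0.25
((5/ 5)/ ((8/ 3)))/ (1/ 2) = 3/ 4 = 0.75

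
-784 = -784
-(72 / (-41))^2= -5184 / 1681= -3.08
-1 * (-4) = 4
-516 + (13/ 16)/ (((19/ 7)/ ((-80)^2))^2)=1630533724/ 361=4516713.92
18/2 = 9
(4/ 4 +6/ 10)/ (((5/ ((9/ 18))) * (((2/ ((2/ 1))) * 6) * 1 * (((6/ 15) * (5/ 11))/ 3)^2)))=363/ 50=7.26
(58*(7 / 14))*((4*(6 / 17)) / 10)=348 / 85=4.09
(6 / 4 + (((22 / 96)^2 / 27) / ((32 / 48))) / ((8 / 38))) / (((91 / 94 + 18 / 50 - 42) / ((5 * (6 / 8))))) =-1475394625 / 10570272768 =-0.14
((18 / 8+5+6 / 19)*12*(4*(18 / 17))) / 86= 62100 / 13889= 4.47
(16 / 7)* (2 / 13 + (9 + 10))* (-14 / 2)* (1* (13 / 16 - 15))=56523 / 13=4347.92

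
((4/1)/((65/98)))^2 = 153664/4225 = 36.37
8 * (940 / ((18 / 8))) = 30080 / 9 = 3342.22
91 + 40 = 131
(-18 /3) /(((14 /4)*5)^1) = -0.34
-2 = -2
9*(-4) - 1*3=-39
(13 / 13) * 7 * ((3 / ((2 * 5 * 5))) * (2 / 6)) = 7 / 50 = 0.14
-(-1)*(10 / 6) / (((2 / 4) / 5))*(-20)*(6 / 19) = -2000 / 19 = -105.26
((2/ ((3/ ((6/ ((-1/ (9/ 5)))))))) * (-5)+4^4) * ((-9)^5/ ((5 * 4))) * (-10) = 8621154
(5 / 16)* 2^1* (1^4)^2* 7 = 35 / 8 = 4.38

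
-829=-829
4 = 4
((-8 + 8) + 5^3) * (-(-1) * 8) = 1000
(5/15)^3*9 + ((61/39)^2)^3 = 14.98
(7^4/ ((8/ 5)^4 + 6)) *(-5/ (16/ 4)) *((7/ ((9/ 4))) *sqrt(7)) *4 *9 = -70843.65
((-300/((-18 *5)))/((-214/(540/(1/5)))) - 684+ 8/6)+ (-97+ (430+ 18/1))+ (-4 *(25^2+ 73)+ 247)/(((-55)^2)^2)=-219551109014/587470125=-373.72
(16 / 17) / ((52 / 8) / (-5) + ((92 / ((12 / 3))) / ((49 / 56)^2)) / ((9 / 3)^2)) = 70560 / 152779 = 0.46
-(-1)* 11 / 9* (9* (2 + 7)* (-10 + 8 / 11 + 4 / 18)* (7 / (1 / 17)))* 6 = -639744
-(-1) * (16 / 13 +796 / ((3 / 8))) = 2123.90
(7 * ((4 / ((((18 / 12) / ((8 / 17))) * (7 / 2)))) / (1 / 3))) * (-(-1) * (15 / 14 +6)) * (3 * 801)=15225408 / 119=127944.61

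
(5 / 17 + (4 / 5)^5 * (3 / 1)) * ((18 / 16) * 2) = 610641 / 212500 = 2.87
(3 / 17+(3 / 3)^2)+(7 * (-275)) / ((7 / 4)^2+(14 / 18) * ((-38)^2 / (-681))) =-1360.89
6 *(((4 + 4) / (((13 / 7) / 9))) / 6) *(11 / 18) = 308 / 13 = 23.69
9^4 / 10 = 6561 / 10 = 656.10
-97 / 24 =-4.04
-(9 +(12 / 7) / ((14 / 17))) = -11.08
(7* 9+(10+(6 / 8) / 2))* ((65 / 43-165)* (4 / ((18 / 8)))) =-8253220 / 387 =-21326.15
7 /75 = 0.09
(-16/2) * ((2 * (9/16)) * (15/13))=-135/13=-10.38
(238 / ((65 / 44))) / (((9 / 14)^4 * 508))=1.86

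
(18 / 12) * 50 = 75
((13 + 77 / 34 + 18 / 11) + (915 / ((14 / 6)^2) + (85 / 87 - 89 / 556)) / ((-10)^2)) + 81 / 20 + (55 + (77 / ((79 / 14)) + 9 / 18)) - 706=-2150695581438911 / 3501537824400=-614.21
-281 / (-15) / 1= 281 / 15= 18.73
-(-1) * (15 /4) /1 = 15 /4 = 3.75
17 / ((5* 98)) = 17 / 490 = 0.03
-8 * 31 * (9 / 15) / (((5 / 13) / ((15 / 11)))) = -29016 / 55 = -527.56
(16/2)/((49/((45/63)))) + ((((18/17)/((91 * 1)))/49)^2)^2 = 3850449627290687656/33017605554016746481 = 0.12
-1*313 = -313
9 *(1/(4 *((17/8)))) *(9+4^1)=234/17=13.76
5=5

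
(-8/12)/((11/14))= -28/33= -0.85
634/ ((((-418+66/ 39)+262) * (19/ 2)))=-8242/ 19057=-0.43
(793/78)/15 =61/90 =0.68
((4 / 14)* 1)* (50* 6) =600 / 7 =85.71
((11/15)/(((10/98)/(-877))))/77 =-6139/75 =-81.85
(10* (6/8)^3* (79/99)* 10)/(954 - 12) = 1975/55264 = 0.04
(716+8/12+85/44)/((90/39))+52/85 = 21004139/67320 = 312.00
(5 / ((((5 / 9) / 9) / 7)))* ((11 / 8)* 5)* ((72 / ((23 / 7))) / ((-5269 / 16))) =-2857680 / 11017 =-259.39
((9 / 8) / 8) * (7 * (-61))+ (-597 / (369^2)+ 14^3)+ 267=8571821471 / 2904768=2950.95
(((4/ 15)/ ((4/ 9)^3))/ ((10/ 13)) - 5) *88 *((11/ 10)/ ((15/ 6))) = -101761/ 2500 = -40.70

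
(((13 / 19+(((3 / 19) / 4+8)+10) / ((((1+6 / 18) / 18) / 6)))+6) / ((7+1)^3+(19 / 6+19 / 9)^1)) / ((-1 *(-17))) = 1004031 / 6014906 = 0.17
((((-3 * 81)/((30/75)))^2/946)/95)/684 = 32805/5464096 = 0.01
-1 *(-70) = 70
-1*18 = -18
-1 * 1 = -1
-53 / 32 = -1.66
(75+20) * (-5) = -475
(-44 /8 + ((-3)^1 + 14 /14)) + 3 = -9 /2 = -4.50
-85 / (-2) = 85 / 2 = 42.50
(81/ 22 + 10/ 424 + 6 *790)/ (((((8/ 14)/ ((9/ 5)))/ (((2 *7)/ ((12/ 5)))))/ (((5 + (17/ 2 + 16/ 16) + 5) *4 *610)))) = 19343187319365/ 4664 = 4147338619.07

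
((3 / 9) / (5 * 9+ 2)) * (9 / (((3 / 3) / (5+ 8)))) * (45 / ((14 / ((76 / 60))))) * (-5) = -11115 / 658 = -16.89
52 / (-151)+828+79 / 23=2886377 / 3473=831.09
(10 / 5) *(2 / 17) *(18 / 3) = 24 / 17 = 1.41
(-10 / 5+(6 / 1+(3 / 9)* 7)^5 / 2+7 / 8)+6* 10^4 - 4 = 155692537 / 1944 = 80088.75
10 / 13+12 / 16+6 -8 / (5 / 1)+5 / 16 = 6481 / 1040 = 6.23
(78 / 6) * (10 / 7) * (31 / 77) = 4030 / 539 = 7.48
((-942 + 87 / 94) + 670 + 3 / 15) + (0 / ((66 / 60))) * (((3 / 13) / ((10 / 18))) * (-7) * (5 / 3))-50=-150811 / 470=-320.87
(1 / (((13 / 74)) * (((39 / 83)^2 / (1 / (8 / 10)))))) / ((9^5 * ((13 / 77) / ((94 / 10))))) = 922457767 / 30356972802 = 0.03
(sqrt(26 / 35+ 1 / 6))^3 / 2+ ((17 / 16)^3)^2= 1.87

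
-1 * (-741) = 741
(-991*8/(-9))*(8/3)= 63424/27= 2349.04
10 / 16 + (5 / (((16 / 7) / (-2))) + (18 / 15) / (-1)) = -4.95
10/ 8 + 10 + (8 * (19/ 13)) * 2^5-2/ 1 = 19937/ 52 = 383.40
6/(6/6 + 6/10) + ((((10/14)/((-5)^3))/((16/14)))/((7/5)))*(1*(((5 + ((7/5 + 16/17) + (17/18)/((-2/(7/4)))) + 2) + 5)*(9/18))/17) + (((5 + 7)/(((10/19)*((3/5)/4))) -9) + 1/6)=17119269779/116524800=146.92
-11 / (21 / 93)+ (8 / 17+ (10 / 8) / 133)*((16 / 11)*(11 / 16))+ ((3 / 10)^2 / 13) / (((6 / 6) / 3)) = -35428507 / 734825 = -48.21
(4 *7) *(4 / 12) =28 / 3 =9.33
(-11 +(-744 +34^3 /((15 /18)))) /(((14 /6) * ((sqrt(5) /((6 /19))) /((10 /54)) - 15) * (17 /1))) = 4640980 /327131 +26453586 * sqrt(5) /1635655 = 50.35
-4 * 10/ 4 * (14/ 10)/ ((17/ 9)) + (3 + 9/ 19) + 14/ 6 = -1555/ 969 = -1.60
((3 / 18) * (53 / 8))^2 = 2809 / 2304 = 1.22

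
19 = 19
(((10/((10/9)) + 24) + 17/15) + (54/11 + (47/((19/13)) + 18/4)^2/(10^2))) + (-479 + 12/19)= -2029441423/4765200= -425.89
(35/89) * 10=350/89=3.93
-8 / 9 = -0.89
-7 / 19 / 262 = -7 / 4978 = -0.00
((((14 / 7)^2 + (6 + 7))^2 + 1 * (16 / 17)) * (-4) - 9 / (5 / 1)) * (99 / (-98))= 9774567 / 8330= 1173.42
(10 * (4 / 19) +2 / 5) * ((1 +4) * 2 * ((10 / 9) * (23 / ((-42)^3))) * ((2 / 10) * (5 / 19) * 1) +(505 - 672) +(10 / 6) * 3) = -8722649323 / 21492135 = -405.85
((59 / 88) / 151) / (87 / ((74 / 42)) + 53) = 2183 / 50334944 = 0.00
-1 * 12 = -12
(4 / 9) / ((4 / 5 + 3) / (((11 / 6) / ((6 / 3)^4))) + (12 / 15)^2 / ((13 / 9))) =3575 / 270324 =0.01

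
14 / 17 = 0.82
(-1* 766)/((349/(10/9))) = -7660/3141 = -2.44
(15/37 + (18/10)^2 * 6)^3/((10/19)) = 117532703160567/7914531250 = 14850.24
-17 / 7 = -2.43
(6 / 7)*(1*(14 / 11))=12 / 11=1.09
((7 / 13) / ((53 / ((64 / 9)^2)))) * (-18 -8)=-57344 / 4293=-13.36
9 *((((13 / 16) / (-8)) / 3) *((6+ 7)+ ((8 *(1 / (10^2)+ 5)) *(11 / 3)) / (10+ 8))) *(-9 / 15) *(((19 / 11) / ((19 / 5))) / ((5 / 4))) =30953 / 22000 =1.41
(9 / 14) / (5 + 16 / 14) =9 / 86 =0.10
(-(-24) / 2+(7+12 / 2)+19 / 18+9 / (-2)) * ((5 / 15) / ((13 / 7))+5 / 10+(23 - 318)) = -2226829 / 351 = -6344.24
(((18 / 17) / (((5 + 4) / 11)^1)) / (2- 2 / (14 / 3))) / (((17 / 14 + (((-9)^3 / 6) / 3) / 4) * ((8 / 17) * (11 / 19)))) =-0.34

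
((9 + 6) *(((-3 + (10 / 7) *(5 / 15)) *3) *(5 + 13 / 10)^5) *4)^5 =-5821154925805287434623411197719863383481406778936951 / 3125000000000000000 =-1862769576257691979079492000000000.00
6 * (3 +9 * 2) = 126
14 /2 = 7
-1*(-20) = 20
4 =4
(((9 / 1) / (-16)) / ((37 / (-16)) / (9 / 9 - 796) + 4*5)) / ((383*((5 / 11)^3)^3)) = -0.09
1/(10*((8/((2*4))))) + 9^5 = 590491/10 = 59049.10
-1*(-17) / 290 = 17 / 290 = 0.06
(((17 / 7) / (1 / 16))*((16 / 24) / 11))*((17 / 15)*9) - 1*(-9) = 12713 / 385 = 33.02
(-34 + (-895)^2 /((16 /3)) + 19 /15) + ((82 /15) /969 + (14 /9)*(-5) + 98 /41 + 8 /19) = 477239029231 /3178320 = 150154.49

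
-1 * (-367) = 367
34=34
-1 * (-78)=78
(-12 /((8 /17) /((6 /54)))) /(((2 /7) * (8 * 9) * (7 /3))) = -17 /288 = -0.06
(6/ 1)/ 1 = 6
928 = 928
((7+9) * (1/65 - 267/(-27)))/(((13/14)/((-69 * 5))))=-29850688/507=-58877.10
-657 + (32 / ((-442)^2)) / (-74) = -1187275873 / 1807117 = -657.00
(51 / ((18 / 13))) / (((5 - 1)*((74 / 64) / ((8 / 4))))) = 1768 / 111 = 15.93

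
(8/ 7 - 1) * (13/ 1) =1.86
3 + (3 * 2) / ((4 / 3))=15 / 2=7.50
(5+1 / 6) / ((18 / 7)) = 217 / 108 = 2.01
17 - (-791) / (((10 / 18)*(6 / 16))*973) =14527 / 695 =20.90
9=9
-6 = -6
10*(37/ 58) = 185/ 29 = 6.38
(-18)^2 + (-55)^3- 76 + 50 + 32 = -166045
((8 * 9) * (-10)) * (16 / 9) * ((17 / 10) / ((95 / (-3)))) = 6528 / 95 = 68.72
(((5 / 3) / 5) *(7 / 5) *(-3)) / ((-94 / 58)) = 203 / 235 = 0.86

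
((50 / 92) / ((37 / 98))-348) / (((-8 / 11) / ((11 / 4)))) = 35685683 / 27232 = 1310.43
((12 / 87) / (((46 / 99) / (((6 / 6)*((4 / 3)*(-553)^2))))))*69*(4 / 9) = 107644768 / 29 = 3711888.55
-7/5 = -1.40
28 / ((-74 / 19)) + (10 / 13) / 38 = -65517 / 9139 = -7.17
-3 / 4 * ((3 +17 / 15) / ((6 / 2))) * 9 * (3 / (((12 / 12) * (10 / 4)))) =-11.16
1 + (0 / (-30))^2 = 1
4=4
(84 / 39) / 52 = 7 / 169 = 0.04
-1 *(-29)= 29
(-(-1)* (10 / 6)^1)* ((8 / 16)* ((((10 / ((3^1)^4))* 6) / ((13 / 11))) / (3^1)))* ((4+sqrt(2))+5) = 550* sqrt(2) / 3159+550 / 351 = 1.81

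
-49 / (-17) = 49 / 17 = 2.88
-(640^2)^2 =-167772160000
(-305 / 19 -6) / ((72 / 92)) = -9637 / 342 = -28.18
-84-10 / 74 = -3113 / 37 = -84.14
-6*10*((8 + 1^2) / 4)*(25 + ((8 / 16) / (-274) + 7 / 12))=-473130 / 137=-3453.50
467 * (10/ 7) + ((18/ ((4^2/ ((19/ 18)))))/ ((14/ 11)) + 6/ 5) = 749589/ 1120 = 669.28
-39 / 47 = -0.83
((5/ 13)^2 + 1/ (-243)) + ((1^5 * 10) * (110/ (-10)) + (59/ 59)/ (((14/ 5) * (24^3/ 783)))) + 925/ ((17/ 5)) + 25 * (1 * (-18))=-1440111701429/ 5004260352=-287.78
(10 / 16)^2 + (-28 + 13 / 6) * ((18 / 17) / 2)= -14455 / 1088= -13.29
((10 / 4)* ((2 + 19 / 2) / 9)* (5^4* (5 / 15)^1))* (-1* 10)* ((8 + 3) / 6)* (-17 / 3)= 67203125 / 972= 69139.02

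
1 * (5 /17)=0.29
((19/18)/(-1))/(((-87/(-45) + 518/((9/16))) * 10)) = -19/166108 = -0.00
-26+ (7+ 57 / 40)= -703 / 40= -17.58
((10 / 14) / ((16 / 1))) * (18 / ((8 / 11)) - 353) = -14.65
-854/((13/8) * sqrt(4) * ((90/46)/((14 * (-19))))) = 20899088/585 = 35724.94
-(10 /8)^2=-25 /16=-1.56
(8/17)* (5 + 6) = 88/17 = 5.18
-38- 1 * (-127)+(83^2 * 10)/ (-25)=-13333/ 5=-2666.60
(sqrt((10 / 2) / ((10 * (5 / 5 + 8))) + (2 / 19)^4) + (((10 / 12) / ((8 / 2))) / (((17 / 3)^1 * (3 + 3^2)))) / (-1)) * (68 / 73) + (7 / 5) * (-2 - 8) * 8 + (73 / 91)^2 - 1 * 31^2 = -15558123773 / 14508312 + 34 * sqrt(261218) / 79059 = -1072.14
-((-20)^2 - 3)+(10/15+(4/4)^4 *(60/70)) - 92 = -10237/21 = -487.48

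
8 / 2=4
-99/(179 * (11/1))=-9/179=-0.05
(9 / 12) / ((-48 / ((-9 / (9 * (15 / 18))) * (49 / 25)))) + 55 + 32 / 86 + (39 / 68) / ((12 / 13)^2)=56.08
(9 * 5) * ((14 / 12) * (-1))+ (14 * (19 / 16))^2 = 14329 / 64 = 223.89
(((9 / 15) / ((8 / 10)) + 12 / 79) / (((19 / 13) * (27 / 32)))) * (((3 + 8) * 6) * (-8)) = -91520 / 237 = -386.16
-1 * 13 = -13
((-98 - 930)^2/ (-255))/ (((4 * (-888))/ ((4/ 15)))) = 0.31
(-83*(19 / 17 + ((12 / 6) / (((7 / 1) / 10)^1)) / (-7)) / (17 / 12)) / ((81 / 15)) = -327020 / 42483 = -7.70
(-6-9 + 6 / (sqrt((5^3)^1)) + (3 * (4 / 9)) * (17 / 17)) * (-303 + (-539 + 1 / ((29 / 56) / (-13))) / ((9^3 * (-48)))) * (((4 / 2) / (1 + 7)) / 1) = 4201930715 / 4059072-20497223 * sqrt(5) / 1127520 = 994.55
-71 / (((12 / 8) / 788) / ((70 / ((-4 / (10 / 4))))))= 4895450 / 3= 1631816.67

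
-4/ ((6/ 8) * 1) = -16/ 3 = -5.33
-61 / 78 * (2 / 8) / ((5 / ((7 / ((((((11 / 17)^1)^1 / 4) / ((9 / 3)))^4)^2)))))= -53365179273383190528 / 13933327265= -3830038458.04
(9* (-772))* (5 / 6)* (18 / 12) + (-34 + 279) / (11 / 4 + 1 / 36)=-42984 / 5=-8596.80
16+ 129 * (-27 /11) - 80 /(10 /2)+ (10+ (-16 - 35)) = -3934 /11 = -357.64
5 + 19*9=176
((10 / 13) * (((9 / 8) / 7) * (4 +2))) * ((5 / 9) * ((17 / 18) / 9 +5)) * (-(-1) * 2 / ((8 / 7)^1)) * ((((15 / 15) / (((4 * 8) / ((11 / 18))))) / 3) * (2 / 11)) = 20675 / 4852224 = 0.00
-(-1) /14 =1 /14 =0.07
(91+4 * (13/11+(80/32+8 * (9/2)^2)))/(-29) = -8291/319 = -25.99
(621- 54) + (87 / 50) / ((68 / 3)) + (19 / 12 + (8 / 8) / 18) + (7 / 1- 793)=-6648901 / 30600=-217.28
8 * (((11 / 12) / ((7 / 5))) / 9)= 0.58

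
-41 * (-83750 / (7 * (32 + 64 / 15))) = 25753125 / 1904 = 13525.80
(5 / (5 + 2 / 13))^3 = 274625 / 300763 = 0.91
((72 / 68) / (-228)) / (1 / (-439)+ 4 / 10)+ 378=71056513 / 187986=377.99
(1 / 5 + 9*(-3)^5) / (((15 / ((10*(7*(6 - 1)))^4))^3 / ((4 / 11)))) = -21497249184053125000000000000000 / 27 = -796194414224189814814814800000.00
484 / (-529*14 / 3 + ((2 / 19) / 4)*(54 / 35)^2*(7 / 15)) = -6034875 / 30780823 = -0.20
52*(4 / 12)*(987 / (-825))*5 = -103.68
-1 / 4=-0.25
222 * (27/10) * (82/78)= 40959/65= 630.14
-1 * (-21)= 21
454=454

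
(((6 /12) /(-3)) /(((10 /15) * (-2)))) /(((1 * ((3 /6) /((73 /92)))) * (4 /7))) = 511 /1472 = 0.35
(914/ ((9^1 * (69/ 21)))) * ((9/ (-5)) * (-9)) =57582/ 115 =500.71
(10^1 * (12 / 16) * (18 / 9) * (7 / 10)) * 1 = 10.50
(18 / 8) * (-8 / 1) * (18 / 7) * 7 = -324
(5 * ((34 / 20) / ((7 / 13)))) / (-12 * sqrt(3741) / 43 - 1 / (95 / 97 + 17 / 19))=30246728083 / 1045201061387 - 15819333816 * sqrt(3741) / 1045201061387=-0.90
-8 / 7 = -1.14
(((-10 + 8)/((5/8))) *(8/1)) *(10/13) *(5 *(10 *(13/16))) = -800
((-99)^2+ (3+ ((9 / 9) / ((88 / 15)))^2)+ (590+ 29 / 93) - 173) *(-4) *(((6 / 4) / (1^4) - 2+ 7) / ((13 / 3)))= -7361327933 / 120032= -61328.05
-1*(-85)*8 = 680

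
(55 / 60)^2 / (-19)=-121 / 2736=-0.04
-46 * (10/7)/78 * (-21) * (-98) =-22540/13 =-1733.85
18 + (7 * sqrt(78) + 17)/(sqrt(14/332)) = 18 + sqrt(1162) * (17/7 + sqrt(78)) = 401.84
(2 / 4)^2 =1 / 4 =0.25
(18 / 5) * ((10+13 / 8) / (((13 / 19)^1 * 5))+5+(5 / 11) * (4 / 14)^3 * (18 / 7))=1041401133 / 34334300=30.33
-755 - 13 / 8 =-6053 / 8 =-756.62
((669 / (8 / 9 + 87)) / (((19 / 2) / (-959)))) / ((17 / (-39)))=64340406 / 36499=1762.80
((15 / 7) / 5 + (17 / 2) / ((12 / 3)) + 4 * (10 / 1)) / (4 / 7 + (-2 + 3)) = 27.08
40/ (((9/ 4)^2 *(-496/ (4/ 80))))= -2/ 2511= -0.00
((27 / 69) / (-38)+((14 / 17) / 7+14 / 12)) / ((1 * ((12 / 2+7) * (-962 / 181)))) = -2569657 / 139360611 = -0.02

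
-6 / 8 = -3 / 4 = -0.75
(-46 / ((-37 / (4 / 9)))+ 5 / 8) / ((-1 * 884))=-0.00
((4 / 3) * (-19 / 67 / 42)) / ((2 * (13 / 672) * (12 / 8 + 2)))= -1216 / 18291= -0.07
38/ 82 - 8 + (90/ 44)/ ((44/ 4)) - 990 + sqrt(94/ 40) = -9895713/ 9922 + sqrt(235)/ 10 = -995.82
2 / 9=0.22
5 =5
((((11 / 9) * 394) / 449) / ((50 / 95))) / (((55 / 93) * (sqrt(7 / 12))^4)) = 5569584 / 550025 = 10.13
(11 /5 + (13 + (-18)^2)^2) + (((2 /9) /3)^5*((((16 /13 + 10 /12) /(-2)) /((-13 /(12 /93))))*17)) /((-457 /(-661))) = 58525198175463248368 /515317247463915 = 113571.20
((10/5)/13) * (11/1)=22/13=1.69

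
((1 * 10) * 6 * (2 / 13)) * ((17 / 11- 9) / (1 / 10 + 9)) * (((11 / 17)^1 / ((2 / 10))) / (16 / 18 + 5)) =-4.15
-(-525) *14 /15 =490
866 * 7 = 6062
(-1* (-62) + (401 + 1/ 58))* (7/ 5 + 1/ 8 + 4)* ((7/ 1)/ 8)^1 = 8308937/ 3712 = 2238.40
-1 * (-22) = 22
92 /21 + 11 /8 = 967 /168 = 5.76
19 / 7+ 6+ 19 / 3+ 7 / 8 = 2675 / 168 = 15.92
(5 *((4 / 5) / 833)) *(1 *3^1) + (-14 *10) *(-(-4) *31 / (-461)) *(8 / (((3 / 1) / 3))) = 115692572 / 384013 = 301.27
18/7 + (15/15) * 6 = 60/7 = 8.57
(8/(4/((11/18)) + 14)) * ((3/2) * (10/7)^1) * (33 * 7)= 21780/113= 192.74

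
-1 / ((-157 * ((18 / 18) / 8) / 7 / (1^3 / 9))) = 56 / 1413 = 0.04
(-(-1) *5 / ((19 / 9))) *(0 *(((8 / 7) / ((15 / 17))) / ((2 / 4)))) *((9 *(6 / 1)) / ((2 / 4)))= 0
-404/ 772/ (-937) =101/ 180841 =0.00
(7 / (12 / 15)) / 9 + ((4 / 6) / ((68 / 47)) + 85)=52897 / 612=86.43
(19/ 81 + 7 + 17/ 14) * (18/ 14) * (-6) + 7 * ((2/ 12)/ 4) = -25435/ 392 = -64.89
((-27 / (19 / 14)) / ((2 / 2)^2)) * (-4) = 1512 / 19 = 79.58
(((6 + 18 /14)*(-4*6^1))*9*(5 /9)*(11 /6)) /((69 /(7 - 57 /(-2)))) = -132770 /161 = -824.66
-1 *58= -58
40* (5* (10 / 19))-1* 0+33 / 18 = 12209 / 114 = 107.10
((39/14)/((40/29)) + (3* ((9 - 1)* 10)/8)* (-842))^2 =200066003291961/313600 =637965571.72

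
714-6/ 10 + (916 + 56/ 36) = 73393/ 45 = 1630.96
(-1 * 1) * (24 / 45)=-8 / 15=-0.53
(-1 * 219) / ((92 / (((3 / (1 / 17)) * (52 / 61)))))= -145197 / 1403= -103.49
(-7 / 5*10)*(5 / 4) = -35 / 2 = -17.50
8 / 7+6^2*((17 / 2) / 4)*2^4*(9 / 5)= 77152 / 35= 2204.34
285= 285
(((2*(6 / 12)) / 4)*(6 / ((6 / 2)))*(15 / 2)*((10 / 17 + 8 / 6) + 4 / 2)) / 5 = 50 / 17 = 2.94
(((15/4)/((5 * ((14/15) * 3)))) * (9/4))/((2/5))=675/448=1.51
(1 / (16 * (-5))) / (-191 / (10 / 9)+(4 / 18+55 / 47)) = 423 / 5769976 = 0.00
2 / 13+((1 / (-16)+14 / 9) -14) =-12.35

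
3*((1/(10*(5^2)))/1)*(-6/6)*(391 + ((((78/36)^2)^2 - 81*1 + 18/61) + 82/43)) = -1136217679/283284000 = -4.01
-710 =-710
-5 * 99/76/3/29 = -165/2204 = -0.07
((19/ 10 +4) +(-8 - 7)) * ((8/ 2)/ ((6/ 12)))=-364/ 5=-72.80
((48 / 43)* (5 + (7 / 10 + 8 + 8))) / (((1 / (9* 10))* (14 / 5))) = 33480 / 43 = 778.60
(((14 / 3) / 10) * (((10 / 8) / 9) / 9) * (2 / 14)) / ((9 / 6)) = 1 / 1458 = 0.00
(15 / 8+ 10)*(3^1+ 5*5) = 665 / 2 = 332.50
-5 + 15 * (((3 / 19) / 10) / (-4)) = -769 / 152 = -5.06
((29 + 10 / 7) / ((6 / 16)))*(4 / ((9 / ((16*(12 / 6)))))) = 1154.03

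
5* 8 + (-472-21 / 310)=-133941 / 310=-432.07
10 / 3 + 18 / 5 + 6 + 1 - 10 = 59 / 15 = 3.93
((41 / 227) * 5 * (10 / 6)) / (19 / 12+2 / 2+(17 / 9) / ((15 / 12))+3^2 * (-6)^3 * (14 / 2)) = -61500 / 555855581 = -0.00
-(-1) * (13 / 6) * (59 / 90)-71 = -37573 / 540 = -69.58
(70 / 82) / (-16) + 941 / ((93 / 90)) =18517795 / 20336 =910.59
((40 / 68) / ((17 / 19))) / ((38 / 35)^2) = 6125 / 10982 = 0.56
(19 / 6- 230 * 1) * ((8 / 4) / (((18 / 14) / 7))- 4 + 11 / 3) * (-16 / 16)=129295 / 54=2394.35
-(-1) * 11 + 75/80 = 191/16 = 11.94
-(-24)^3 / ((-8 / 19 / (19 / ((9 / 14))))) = -970368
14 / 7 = 2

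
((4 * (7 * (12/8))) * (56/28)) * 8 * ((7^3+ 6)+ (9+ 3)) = 242592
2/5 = 0.40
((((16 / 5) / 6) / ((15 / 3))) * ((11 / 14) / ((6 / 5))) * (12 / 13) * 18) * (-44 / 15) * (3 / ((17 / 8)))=-185856 / 38675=-4.81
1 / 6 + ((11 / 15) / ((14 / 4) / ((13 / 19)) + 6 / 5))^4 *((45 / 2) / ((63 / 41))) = 87240180020989 / 515211659818254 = 0.17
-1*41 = -41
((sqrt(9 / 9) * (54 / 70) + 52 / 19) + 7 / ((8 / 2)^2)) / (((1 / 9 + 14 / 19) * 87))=0.05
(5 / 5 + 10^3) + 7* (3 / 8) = 8029 / 8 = 1003.62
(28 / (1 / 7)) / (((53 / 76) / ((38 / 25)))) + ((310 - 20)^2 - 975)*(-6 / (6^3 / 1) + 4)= 15770487103 / 47700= 330618.18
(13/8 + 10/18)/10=157/720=0.22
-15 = -15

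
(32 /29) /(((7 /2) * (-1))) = -0.32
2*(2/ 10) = 2/ 5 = 0.40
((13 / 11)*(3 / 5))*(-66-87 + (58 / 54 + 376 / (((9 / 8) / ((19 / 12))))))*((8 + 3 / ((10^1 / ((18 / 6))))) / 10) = 238.08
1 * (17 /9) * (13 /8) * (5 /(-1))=-1105 /72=-15.35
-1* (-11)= 11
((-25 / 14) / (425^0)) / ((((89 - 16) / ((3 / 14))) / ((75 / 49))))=-5625 / 701092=-0.01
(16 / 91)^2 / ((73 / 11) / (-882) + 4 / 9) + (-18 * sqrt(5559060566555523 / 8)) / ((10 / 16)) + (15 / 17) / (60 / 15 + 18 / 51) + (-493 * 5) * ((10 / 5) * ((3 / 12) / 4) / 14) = -1549681956 * sqrt(6) / 5 - 7169624627 / 329858256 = -759186032.90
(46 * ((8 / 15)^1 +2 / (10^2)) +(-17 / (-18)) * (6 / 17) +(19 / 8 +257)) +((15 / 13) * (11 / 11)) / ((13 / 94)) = 29761393 / 101400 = 293.50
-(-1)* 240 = 240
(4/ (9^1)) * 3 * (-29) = -116/ 3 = -38.67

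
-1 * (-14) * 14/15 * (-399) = -5213.60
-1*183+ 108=-75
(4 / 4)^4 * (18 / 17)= 18 / 17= 1.06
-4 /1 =-4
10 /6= 5 /3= 1.67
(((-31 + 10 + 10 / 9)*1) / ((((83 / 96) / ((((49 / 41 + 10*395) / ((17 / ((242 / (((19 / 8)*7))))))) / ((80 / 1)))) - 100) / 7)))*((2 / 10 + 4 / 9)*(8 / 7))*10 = 52097717191168 / 5079768322095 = 10.26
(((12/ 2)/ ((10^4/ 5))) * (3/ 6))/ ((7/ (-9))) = -27/ 14000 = -0.00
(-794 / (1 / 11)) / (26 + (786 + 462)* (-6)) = 1.17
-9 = -9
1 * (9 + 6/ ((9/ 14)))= 55/ 3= 18.33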